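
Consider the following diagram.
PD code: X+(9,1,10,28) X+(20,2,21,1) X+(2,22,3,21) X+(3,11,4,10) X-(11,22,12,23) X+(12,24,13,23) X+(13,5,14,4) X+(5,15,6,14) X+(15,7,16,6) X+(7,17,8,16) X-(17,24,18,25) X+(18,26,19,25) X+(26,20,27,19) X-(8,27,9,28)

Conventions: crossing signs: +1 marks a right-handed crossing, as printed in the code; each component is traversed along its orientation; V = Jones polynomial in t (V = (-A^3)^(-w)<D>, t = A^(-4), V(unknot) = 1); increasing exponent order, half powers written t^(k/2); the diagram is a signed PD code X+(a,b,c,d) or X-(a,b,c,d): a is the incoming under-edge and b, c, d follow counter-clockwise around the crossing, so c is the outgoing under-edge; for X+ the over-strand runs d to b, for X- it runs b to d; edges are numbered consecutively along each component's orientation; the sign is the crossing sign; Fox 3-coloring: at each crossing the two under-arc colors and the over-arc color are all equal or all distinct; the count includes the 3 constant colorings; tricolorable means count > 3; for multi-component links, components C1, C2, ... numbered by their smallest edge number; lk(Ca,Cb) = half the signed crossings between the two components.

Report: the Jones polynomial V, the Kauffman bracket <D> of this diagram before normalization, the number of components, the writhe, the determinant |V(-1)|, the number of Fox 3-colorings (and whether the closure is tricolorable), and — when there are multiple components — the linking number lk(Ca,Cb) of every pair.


V = t^3 + 2t^5 - 2t^6 + 2t^7 - 3t^8 + 2t^9 - 2t^10 + t^11
<D> = A^-20 - 2A^-16 + 2A^-12 - 3A^-8 + 2A^-4 - 2 + 2A^4 + A^12 (w = +8)
1 component over 14 crossings, w = +8
9 Fox colorings among 3^14, |V(-1)| = 15: tricolorable
why: the span of V is 8, forcing >= 8 crossings in any diagram


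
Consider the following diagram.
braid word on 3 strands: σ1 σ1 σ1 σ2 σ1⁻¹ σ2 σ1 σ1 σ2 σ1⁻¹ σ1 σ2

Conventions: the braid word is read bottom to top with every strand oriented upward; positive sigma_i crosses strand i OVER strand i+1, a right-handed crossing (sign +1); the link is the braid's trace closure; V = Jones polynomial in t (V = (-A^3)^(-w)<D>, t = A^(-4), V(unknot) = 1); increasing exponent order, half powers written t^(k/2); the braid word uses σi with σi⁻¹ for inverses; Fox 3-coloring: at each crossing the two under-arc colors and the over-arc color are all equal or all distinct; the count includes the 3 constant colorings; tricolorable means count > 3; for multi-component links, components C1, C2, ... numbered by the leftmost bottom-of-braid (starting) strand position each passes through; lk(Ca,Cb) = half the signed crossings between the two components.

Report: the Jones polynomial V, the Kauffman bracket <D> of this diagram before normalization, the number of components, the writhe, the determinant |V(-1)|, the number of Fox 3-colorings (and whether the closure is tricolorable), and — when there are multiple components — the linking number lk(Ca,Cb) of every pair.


Jones polynomial: V(t) = t^3 + t^6 - t^7 + t^8 - t^9 + t^10 - t^11
<D> = -A^-20 + A^-16 - A^-12 + A^-8 - A^-4 + 1 + A^12; writhe +8
components 1, writhe +8 (12 crossings)
3-colorings: 3 of 3^12, det 5 — not tricolorable
note: free reduction leaves σ1 σ1 σ1 σ2 σ1⁻¹ σ2 σ1 σ1 σ2 σ2 of the original 12 letters


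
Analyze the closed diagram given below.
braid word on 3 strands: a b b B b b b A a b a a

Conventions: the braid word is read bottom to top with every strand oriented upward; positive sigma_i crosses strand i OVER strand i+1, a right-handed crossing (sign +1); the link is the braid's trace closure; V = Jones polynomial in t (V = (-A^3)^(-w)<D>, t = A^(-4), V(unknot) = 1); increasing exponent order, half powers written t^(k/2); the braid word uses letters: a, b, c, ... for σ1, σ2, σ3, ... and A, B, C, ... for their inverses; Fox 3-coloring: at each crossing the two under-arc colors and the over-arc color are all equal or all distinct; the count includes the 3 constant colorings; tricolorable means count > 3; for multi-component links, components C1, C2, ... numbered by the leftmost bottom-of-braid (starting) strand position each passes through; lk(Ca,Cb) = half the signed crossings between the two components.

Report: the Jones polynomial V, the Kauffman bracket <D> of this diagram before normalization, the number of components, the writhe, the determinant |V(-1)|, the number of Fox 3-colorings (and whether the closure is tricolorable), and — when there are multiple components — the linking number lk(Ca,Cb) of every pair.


V = t^3 + 2t^5 - 2t^6 + 2t^7 - 3t^8 + 2t^9 - 2t^10 + t^11
<D> = A^-20 - 2A^-16 + 2A^-12 - 3A^-8 + 2A^-4 - 2 + 2A^4 + A^12 (w = +8)
1 component over 12 crossings, w = +8
9 Fox colorings among 3^12, |V(-1)| = 15: tricolorable
why: inverse pairs cancel, leaving σ1 σ2 σ2 σ2 σ2 σ2 σ1 σ1


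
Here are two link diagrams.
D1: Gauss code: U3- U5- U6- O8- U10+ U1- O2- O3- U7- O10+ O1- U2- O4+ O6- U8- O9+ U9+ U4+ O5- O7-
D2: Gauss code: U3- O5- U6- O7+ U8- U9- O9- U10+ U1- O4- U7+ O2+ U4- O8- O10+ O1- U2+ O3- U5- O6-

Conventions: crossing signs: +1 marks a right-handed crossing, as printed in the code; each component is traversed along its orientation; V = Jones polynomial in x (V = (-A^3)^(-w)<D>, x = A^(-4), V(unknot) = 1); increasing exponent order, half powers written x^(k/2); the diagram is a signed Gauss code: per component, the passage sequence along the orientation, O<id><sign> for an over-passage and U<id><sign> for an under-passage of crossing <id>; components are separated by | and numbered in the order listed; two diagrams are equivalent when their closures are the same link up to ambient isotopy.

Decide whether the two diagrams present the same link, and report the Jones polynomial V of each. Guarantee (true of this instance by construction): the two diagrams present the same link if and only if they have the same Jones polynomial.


same link: no
V(D1) = -x^-6 + x^-5 - x^-4 + 2x^-3 - x^-2 + x^-1  [10 crossings, <D> = A^-8 - A^-4 + 2 - A^4 + A^8 - A^12, w = -4]
V(D2) = -x^-6 + 2x^-5 - 2x^-4 + 3x^-3 - 3x^-2 + 2x^-1 - 1 + x  (w -4, c 10, <D> = A^-16 - A^-12 + 2A^-8 - 3A^-4 + 3 - 2A^4 + 2A^8 - A^12)
note: V(x) takes 2 values over 2 diagrams, fixing the grouping


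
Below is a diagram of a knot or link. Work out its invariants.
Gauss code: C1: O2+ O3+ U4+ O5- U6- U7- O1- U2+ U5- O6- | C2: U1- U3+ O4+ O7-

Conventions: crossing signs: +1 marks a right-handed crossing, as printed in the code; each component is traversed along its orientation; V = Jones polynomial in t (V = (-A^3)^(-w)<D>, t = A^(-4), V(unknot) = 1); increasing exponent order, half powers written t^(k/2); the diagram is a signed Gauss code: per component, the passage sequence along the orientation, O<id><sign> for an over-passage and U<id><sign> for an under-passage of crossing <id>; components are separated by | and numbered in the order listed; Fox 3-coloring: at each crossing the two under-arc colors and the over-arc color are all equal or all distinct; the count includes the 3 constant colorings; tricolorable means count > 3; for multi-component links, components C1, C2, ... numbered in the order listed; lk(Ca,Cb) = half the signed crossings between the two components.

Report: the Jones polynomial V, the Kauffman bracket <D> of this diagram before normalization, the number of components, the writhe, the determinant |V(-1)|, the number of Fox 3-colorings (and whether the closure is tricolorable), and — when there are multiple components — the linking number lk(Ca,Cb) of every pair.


V(t) = t^(-7/2) - 2t^(-5/2) + t^(-3/2) - 2t^(-1/2) + t^(1/2) - t^(3/2)
bracket: A^-9 - A^-5 + 2A^-1 - A^3 + 2A^7 - A^11, w = -1
2 components, writhe -1, over 7 crossings
lk(C1,C2) = 0
det 8, colorings 3 of 3^7 — not tricolorable
observation: the span of V is 5, within the link bound 7 + 2 - 1


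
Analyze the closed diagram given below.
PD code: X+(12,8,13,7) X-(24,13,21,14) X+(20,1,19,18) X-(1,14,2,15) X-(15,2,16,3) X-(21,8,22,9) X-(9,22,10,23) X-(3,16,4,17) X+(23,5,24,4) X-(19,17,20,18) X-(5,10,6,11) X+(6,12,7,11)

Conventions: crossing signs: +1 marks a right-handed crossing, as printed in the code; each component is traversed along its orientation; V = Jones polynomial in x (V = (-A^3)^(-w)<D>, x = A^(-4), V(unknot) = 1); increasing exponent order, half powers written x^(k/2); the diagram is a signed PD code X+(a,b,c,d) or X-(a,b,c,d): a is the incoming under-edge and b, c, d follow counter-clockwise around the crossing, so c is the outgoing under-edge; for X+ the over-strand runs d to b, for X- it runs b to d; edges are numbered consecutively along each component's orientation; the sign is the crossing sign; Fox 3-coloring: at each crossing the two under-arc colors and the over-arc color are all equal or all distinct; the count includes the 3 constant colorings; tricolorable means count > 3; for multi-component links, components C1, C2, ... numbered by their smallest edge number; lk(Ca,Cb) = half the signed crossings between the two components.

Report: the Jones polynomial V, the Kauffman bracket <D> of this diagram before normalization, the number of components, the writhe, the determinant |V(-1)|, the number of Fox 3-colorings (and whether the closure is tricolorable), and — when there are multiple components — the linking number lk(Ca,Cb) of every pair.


Jones polynomial: V(x) = -x^-7 + x^-4 + 2x^-3 + x^-2 + x^-1
<D> = A^-8 + A^-4 + 2 + A^4 - A^16; writhe -4
components 3, writhe -4 (12 crossings)
linking number lk(C1,C2) = 0
lk(C1,C3): -1
lk(C2,C3) = 0
3-colorings: 27 of 3^12, det 0 — tricolorable
note: det 0 = |V(-1)|; divisible by 3, so tricolorable


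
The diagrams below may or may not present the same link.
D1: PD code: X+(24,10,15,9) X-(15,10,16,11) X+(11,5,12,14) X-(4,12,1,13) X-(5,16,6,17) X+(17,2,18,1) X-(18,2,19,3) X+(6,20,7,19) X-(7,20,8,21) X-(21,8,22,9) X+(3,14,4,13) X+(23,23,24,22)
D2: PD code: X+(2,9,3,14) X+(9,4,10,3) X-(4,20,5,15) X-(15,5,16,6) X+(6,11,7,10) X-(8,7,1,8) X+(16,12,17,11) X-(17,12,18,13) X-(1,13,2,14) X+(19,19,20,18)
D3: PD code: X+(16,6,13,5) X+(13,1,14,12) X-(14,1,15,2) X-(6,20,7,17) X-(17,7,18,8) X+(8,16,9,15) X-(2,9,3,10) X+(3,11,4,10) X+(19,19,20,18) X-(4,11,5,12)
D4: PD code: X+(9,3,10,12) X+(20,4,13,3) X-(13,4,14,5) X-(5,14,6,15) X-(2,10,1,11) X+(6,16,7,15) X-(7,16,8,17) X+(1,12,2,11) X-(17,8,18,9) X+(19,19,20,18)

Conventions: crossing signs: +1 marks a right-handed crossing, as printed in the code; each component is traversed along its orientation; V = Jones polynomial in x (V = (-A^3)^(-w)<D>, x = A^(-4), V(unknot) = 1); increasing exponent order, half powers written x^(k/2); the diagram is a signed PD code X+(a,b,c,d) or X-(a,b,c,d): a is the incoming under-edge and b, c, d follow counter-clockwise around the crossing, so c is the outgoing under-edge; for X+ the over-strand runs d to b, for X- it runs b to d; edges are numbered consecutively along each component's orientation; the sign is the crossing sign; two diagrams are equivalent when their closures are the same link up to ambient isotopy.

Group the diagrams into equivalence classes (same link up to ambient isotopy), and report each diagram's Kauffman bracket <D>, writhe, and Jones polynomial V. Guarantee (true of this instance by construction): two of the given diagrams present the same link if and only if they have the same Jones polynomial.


grouping into links: {D1, D4} | {D2, D3}
V(D1) = x^-3 + x^-2 + x^-1 + 1  (w 0, c 12, <D> = 1 + A^4 + A^8 + A^12)
V(D2) = x^-2 + 2 + x^2  (w 0, c 10, <D> = A^-8 + 2 + A^8)
V(D3) = x^-2 + 2 + x^2  (w 0, c 10, <D> = A^-8 + 2 + A^8)
D4 (bracket 1 + A^4 + A^8 + A^12; 10 crossings at w = 0): V = x^-3 + x^-2 + x^-1 + 1
key observation: comparing 4 Jones polynomials yields 2 groups


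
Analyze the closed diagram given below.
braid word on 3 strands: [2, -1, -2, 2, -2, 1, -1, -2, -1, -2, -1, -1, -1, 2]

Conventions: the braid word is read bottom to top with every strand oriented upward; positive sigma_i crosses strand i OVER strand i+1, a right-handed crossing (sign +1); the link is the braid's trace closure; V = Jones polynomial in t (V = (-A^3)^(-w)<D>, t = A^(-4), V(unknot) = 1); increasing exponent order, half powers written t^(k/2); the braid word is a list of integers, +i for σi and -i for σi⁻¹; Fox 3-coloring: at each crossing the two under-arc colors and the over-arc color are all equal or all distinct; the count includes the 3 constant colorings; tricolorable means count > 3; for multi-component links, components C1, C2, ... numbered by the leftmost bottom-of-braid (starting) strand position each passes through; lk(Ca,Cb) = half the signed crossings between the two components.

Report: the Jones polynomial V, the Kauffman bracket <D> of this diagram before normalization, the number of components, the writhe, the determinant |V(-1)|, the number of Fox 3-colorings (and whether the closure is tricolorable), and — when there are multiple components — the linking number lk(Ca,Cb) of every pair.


Jones polynomial: V(t) = -t^-9 + t^-8 - 2t^-7 + 3t^-6 - 2t^-5 + 2t^-4 - t^-3 + t^-2
<D> = A^-10 - A^-6 + 2A^-2 - 2A^2 + 3A^6 - 2A^10 + A^14 - A^18; writhe -6
components 1, writhe -6 (14 crossings)
3-colorings: 3 of 3^14, det 13 — not tricolorable
note: inverse pairs cancel, leaving σ2 σ1⁻¹ σ2⁻¹ σ2⁻¹ σ1⁻¹ σ2⁻¹ σ1⁻¹ σ1⁻¹ σ1⁻¹ σ2


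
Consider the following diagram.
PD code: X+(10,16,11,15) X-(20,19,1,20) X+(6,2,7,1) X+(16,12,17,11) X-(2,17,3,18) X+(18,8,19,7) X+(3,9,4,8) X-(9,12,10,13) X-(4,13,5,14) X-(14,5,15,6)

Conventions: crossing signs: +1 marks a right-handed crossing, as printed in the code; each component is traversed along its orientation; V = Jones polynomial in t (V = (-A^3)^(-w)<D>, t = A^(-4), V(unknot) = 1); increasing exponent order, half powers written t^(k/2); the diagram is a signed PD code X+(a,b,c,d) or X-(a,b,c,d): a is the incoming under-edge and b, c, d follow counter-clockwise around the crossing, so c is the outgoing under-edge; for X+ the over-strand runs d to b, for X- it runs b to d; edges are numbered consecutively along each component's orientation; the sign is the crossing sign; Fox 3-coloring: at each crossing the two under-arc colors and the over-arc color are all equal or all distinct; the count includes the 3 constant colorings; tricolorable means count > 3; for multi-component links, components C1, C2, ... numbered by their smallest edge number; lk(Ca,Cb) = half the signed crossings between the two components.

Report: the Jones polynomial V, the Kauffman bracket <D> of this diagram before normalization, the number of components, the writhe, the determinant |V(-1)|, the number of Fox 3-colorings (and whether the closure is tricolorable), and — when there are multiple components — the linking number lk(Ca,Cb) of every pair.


V(t) = t^-2 - t^-1 + 2 - 2t + t^2 - t^3 + t^4
bracket: A^-16 - A^-12 + A^-8 - 2A^-4 + 2 - A^4 + A^8, w = 0
1 component, writhe 0, over 10 crossings
det 9, colorings 9 of 3^10 — tricolorable
observation: det 9 = |V(-1)|; divisible by 3, so tricolorable


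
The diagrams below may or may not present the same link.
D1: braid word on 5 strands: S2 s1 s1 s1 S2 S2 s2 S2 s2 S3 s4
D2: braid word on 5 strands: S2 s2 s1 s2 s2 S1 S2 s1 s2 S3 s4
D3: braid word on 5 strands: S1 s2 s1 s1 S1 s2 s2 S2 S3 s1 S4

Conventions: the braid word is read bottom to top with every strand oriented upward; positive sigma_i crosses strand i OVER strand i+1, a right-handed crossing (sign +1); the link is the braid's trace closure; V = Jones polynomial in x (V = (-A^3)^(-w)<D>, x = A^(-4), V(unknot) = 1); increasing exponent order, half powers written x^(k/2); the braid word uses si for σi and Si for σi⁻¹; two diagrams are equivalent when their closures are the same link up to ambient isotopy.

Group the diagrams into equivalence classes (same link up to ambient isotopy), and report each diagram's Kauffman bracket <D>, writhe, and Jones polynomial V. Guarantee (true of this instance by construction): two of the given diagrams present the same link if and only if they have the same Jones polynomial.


equivalence classes: {D1} | {D2} | {D3}
D1 (bracket -A^-11 + A^-7 - A^-3 + 2A + A^9; 11 crossings at w = +1): V = -x^(-3/2) - 2x^(1/2) + x^(3/2) - x^(5/2) + x^(7/2)
D2 (bracket -A^-9 + A^-1 + A^3 + A^7; 11 crossings at w = +3): V = -x^(1/2) - x^(3/2) - x^(5/2) + x^(9/2)
V(D3) = -x^(1/2) - x^(5/2)  [11 crossings, <D> = A^-7 + A, w = +1]
key observation: V(x) takes 3 values over 3 diagrams, fixing the grouping


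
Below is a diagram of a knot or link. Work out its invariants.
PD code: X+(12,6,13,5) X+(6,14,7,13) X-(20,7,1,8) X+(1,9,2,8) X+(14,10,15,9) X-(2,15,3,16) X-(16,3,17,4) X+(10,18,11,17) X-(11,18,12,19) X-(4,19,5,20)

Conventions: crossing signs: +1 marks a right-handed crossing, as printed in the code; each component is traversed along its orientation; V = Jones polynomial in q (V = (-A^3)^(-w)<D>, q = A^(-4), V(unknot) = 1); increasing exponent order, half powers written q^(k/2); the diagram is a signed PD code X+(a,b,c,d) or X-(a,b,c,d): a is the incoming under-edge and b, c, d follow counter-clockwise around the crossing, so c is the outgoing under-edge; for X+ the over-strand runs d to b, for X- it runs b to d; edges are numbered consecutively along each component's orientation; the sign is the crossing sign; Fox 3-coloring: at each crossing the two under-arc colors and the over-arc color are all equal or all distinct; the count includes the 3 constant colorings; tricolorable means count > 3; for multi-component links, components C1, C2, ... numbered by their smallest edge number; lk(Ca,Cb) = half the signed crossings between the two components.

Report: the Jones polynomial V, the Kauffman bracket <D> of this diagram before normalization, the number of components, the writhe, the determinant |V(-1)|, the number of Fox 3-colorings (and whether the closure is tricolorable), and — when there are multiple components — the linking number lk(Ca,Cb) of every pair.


V(q) = -q^-3 + q^-2 - q^-1 + 3 - q + q^2 - q^3
bracket: -A^-12 + A^-8 - A^-4 + 3 - A^4 + A^8 - A^12, w = 0
1 component, writhe 0, over 10 crossings
det 9, colorings 27 of 3^10 — tricolorable
observation: V is palindromic (span 6, det 9): q -> 1/q fixes it; necessary, not sufficient, for amphichirality


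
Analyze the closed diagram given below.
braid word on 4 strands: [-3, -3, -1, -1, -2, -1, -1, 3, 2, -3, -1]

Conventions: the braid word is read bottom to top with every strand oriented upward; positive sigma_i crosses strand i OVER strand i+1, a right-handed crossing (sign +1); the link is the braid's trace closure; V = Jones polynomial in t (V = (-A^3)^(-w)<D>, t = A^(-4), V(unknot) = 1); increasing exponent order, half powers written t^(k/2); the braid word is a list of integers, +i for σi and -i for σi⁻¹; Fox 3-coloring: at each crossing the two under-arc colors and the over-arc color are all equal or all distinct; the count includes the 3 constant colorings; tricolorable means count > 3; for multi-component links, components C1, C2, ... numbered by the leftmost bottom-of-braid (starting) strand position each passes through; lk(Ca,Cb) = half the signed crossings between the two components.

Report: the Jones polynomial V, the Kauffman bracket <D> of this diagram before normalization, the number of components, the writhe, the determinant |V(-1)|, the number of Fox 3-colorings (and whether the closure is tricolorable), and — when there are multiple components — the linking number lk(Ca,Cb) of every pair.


Jones polynomial: V(t) = -t^-8 + t^-5 + t^-3
<D> = -A^-9 - A^-1 + A^11; writhe -7
components 1, writhe -7 (11 crossings)
3-colorings: 9 of 3^11, det 3 — tricolorable
note: the span of V is 5, forcing >= 5 crossings in any diagram


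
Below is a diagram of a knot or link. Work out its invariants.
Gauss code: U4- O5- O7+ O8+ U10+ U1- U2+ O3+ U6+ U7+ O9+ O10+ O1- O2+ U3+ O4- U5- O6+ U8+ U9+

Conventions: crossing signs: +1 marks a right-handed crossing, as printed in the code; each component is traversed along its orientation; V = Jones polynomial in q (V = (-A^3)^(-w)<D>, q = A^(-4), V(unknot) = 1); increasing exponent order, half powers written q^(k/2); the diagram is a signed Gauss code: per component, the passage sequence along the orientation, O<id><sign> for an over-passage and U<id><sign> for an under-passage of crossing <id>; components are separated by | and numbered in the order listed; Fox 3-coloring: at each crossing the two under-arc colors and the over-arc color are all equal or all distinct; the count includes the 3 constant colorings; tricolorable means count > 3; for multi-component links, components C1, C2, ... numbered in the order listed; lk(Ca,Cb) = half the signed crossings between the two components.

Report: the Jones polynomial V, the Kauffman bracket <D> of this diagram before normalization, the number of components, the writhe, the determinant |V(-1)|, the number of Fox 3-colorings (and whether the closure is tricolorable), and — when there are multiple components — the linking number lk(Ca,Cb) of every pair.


V(q) = q - q^2 + 2q^3 - q^4 + q^5 - q^6
bracket: -A^-12 + A^-8 - A^-4 + 2 - A^4 + A^8, w = +4
1 component, writhe +4, over 10 crossings
det 7, colorings 3 of 3^10 — not tricolorable
observation: w = +4 (over 10 crossings) is diagram-only; (-A^3)^(-4) removes it from V


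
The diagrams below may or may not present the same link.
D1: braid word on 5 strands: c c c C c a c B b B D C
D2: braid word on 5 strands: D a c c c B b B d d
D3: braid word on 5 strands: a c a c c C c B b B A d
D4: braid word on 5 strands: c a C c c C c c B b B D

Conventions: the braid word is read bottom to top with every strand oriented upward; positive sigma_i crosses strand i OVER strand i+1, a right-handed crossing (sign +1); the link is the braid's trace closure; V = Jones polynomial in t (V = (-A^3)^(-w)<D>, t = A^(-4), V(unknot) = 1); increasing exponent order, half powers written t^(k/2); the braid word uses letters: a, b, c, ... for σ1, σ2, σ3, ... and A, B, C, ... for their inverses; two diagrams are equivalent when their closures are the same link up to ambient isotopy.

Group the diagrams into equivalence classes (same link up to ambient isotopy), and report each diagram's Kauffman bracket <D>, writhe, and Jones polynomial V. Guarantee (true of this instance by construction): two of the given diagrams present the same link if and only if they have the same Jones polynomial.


equivalence classes: {D1, D2, D3, D4}
D1 (bracket -A^-10 + A^-6 + A^2; 12 crossings at w = +2): V = t + t^3 - t^4
V(D2) = t + t^3 - t^4  [10 crossings, <D> = -A^-4 + 1 + A^8, w = +4]
V(D3) = t + t^3 - t^4  (w +4, c 12, <D> = -A^-4 + 1 + A^8)
V(D4) = t + t^3 - t^4  (w +2, c 12, <D> = -A^-10 + A^-6 + A^2)
key observation: one V(t) for all 4 diagrams — one class (guaranteed)


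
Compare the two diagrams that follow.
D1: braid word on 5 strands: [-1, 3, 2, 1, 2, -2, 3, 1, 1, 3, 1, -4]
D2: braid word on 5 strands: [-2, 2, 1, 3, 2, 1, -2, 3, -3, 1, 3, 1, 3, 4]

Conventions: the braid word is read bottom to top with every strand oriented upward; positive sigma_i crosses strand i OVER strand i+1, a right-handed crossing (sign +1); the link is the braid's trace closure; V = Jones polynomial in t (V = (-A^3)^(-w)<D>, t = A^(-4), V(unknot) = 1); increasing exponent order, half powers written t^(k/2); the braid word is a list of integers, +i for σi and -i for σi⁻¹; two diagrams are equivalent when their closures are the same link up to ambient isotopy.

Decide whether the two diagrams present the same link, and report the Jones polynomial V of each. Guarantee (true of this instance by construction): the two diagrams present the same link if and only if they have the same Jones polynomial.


equivalent: yes
D1 (bracket A^-14 - 2A^-10 + A^-6 - 2A^-2 + 2A^2 + A^10; 12 crossings at w = +6): V = t^2 + 2t^4 - 2t^5 + t^6 - 2t^7 + t^8
V(D2) = t^2 + 2t^4 - 2t^5 + t^6 - 2t^7 + t^8  [14 crossings, <D> = A^-8 - 2A^-4 + 1 - 2A^4 + 2A^8 + A^16, w = +8]
observation: Markov moves rewrite D1 (12 crossings) into D2 (14)


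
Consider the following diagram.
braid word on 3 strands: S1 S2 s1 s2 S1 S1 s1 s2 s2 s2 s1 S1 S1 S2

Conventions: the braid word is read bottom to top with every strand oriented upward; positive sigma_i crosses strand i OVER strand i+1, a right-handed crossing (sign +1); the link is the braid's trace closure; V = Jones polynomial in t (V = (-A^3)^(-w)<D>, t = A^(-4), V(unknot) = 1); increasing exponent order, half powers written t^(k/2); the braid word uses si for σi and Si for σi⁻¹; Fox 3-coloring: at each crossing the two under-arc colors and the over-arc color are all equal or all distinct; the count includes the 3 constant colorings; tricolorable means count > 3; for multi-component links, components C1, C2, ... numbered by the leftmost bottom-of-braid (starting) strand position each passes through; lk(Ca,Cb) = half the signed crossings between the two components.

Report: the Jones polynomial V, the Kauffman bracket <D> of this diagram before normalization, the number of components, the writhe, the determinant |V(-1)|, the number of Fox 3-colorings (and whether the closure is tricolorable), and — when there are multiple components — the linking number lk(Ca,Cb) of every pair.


V(t) = -t^-3 + t^-2 - t^-1 + 3 - t + t^2 - t^3
bracket: -A^-12 + A^-8 - A^-4 + 3 - A^4 + A^8 - A^12, w = 0
1 component, writhe 0, over 14 crossings
det 9, colorings 27 of 3^14 — tricolorable
observation: free reduction leaves σ1⁻¹ σ2⁻¹ σ1 σ2 σ1⁻¹ σ2 σ2 σ2 σ1⁻¹ σ2⁻¹ of the original 14 letters


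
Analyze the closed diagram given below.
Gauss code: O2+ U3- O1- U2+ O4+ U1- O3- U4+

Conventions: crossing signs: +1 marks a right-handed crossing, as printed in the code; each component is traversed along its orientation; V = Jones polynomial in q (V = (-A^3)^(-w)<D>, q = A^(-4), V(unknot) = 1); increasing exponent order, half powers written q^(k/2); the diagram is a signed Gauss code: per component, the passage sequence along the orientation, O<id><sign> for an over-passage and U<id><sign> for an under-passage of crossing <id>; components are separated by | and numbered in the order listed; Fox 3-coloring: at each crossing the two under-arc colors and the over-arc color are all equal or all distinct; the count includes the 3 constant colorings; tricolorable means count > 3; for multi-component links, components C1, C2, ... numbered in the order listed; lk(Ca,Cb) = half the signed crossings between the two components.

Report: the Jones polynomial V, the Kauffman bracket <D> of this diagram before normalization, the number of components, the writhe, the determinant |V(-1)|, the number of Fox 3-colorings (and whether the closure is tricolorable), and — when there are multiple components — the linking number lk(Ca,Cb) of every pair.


Jones polynomial: V(q) = q^-2 - q^-1 + 1 - q + q^2
<D> = A^-8 - A^-4 + 1 - A^4 + A^8; writhe 0
components 1, writhe 0 (4 crossings)
3-colorings: 3 of 3^4, det 5 — not tricolorable
note: V spans 4 powers of q: at least 4 crossings in any diagram


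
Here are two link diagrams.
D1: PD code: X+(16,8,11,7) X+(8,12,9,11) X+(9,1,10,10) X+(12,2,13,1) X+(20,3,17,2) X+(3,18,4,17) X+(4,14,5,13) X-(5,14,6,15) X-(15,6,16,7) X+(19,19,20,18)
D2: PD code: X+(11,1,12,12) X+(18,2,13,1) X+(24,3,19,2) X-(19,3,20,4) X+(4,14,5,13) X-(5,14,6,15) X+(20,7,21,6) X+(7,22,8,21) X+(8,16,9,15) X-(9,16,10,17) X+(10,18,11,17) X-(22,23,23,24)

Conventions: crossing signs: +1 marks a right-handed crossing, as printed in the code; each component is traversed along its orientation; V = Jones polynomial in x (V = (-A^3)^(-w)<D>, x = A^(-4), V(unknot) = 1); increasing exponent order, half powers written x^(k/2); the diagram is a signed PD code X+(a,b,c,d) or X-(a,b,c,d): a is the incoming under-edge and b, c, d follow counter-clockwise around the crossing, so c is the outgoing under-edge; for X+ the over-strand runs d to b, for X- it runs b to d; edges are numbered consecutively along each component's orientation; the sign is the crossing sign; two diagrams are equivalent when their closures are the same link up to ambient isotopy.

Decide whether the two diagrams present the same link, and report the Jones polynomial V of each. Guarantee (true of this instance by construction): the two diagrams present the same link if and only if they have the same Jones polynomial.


equivalent: yes
D1 (bracket A^-2 + 2A^6 + A^14; 10 crossings at w = +6): V = x + 2x^3 + x^5
V(D2) = x + 2x^3 + x^5  (w +4, c 12, <D> = A^-8 + 2 + A^8)
key observation: all 2 diagrams share one V(x), hence one class


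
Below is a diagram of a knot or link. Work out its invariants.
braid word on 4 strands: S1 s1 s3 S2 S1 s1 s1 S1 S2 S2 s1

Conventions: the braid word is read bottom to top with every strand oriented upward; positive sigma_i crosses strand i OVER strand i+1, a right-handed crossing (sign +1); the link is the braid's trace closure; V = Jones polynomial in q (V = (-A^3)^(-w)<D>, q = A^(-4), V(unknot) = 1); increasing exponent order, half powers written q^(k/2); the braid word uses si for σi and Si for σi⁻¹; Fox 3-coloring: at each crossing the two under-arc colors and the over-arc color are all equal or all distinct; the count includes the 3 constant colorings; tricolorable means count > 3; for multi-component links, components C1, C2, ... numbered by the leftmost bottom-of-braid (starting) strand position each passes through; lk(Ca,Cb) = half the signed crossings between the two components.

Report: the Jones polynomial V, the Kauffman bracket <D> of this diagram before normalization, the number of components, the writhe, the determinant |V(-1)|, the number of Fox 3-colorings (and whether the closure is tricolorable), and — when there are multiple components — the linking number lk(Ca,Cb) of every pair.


Jones polynomial: V(q) = -q^-4 + q^-3 + q^-1
<D> = -A - A^9 + A^13; writhe -1
components 1, writhe -1 (11 crossings)
3-colorings: 9 of 3^11, det 3 — tricolorable
note: the span of V is 3, forcing >= 3 crossings in any diagram


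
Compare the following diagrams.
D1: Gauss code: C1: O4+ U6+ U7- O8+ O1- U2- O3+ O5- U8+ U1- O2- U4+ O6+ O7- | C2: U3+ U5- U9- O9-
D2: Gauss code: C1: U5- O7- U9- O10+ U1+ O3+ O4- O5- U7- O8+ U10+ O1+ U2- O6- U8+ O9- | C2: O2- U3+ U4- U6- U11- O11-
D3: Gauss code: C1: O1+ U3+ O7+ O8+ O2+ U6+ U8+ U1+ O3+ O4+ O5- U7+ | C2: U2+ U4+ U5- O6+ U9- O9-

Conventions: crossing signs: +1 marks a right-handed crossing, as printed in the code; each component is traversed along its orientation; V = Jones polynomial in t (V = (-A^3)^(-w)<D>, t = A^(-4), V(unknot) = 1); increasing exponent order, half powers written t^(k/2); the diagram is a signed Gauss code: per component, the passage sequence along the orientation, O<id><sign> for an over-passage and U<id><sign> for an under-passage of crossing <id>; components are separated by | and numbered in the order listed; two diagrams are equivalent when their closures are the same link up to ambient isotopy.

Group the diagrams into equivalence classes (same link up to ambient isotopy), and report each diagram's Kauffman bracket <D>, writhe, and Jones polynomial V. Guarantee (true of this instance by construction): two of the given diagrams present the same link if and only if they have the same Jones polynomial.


grouping into links: {D1} | {D2} | {D3}
V(D1) = -t^(-1/2) - t^(1/2)  (w -1, c 9, <D> = A^-5 + A^-1)
D2 (bracket -A^-19 + 2A^-15 - 3A^-11 + 5A^-7 - 4A^-3 + 5A - 3A^5 + 2A^9 - A^13; 11 crossings at w = -3): V = t^(-11/2) - 2t^(-9/2) + 3t^(-7/2) - 5t^(-5/2) + 4t^(-3/2) - 5t^(-1/2) + 3t^(1/2) - 2t^(3/2) + t^(5/2)
V(D3) = -t^(3/2) - 2t^(7/2) + t^(9/2) - t^(11/2) + t^(13/2)  [9 crossings, <D> = -A^-11 + A^-7 - A^-3 + 2A + A^9, w = +5]
why: 3 values of V(t) split the 3 diagrams


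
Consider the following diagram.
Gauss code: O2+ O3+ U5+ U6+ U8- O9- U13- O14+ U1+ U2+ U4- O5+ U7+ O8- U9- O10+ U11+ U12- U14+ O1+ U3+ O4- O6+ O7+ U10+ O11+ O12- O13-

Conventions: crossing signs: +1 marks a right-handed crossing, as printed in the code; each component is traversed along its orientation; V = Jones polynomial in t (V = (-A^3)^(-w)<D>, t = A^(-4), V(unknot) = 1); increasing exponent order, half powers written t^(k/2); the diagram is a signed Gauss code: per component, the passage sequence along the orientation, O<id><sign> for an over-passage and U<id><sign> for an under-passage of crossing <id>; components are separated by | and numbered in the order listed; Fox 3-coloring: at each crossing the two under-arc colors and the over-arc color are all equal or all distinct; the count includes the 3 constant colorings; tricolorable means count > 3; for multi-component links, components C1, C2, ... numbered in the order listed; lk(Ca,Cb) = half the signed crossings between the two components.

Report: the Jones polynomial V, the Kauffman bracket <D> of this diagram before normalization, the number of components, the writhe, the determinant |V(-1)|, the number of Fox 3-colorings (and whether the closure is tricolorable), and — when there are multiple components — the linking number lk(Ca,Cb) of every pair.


Jones polynomial: V(t) = t - t^2 + 2t^3 - t^4 + t^5 - t^6
<D> = -A^-12 + A^-8 - A^-4 + 2 - A^4 + A^8; writhe +4
components 1, writhe +4 (14 crossings)
3-colorings: 3 of 3^14, det 7 — not tricolorable
note: w = +4 shifts under R1 moves; the (-A^3)^(-4) factor cancels that in V


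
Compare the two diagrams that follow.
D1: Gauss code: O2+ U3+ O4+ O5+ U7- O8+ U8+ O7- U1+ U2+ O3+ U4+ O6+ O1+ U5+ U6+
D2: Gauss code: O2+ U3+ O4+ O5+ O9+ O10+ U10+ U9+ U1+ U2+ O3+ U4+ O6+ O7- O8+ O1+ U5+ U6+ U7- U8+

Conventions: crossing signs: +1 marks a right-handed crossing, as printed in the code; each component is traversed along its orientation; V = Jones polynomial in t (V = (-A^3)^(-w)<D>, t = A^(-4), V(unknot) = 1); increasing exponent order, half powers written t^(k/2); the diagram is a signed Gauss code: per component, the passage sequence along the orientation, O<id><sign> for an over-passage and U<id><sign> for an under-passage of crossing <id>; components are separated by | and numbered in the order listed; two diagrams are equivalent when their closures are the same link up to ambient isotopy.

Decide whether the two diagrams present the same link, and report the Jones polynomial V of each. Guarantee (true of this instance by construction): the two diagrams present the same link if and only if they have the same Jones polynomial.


same link: yes
V(D1) = t^2 + t^4 - t^5 + t^6 - t^7  [8 crossings, <D> = -A^-10 + A^-6 - A^-2 + A^2 + A^10, w = +6]
V(D2) = t^2 + t^4 - t^5 + t^6 - t^7  [10 crossings, <D> = -A^-4 + 1 - A^4 + A^8 + A^16, w = +8]
insight: Reidemeister moves carry D1 (8 crossings) to D2 (10)


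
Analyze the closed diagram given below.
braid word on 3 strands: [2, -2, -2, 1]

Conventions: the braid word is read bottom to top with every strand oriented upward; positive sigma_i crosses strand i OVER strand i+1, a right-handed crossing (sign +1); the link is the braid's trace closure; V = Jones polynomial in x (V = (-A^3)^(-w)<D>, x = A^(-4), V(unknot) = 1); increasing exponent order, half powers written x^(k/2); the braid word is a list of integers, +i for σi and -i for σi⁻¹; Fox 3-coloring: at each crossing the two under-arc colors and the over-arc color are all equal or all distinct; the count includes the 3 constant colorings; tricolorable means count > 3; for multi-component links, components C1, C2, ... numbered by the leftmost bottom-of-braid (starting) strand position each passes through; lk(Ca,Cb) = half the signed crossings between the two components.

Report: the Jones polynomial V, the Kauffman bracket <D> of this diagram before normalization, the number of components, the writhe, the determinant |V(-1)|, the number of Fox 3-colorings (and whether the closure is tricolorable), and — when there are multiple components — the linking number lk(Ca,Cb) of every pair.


V(x) = 1
bracket: 1, w = 0
1 component, writhe 0, over 4 crossings
det 1, colorings 3 of 3^4 — not tricolorable
observation: w = 0 (over 4 crossings) is diagram-only; (-A^3)^(0) removes it from V


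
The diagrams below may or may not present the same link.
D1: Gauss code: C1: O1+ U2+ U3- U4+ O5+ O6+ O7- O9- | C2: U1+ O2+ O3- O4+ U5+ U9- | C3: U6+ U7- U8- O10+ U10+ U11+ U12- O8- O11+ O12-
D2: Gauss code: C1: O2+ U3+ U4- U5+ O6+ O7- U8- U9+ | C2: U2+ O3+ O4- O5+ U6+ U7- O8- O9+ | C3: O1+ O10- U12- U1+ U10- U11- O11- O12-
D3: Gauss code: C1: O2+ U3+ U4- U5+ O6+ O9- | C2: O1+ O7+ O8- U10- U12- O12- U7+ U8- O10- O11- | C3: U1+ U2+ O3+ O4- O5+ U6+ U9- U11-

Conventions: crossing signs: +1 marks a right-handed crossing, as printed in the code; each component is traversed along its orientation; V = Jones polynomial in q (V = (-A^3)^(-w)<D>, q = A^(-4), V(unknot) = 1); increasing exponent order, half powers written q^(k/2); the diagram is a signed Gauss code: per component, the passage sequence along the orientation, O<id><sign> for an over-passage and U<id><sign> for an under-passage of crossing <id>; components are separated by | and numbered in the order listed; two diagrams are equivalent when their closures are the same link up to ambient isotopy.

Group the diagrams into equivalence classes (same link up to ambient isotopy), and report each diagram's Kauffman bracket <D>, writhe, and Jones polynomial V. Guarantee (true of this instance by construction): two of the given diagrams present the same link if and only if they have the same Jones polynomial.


classes: {D1, D2, D3}
V(D1) = 1 + q + q^2 + q^3  [12 crossings, <D> = A^-6 + A^-2 + A^2 + A^6, w = +2]
V(D2) = 1 + q + q^2 + q^3  [12 crossings, <D> = A^-12 + A^-8 + A^-4 + 1, w = 0]
V(D3) = 1 + q + q^2 + q^3  [12 crossings, <D> = A^-12 + A^-8 + A^-4 + 1, w = 0]
note: one V(q) for all 3 diagrams — one class (guaranteed)


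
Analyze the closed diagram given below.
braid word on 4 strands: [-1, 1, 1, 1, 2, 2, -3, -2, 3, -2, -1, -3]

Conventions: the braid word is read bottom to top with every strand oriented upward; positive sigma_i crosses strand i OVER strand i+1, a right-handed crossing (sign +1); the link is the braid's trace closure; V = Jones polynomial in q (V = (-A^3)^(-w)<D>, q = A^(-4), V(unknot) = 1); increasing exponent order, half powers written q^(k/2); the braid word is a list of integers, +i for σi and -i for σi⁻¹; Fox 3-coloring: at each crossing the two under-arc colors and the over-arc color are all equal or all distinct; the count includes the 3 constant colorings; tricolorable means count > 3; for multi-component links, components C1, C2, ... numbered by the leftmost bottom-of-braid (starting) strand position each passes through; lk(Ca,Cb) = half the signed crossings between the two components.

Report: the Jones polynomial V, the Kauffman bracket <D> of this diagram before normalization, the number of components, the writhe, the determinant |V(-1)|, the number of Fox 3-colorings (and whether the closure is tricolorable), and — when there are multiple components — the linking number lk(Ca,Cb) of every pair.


V = -q^(-7/2) - q^(-3/2) - q^(1/2) + q^(3/2)
<D> = A^-6 - A^-2 - A^6 - A^14 (w = 0)
2 components over 12 crossings, w = 0
lk(C1,C2): -2
3 Fox colorings among 3^12, |V(-1)| = 4: not tricolorable
why: det 4 = |V(-1)|; not divisible by 3, so not tricolorable


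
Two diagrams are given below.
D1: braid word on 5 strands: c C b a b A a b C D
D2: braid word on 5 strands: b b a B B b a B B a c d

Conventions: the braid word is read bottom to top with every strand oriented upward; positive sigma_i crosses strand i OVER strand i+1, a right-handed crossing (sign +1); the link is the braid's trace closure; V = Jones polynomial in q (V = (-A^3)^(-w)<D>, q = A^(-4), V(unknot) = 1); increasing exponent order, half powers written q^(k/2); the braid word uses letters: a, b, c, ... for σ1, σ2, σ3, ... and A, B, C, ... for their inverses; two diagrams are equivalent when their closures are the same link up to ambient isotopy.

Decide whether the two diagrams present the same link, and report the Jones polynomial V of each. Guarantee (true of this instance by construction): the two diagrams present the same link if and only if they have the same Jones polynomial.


equivalent: no
V(D1) = q + q^3 - q^4  (w +2, c 10, <D> = -A^-10 + A^-6 + A^2)
D2 (bracket -A^-8 + A^-4 - 1 + 2A^4 - A^8 + 2A^12 - A^16; 12 crossings at w = +4): V = -q^-1 + 2 - q + 2q^2 - q^3 + q^4 - q^5
why: 2 values of V(q) split the 2 diagrams
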